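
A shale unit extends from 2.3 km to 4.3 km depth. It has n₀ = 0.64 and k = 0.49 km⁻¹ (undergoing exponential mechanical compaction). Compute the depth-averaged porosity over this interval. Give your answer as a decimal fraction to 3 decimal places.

0.132

⟨n⟩ = (1/(d₂−d₁)) ∫ n₀ e^(−kd) dd = n₀·(e^(−k·d₁) − e^(−k·d₂)) / (k·(d₂−d₁))
e^(−0.49×2.3) = 0.3240; e^(−0.49×4.3) = 0.1216
⟨n⟩ = 0.64 × (0.3240 − 0.1216) / (0.49 × 2) = 0.64 × 0.2065 = 0.1322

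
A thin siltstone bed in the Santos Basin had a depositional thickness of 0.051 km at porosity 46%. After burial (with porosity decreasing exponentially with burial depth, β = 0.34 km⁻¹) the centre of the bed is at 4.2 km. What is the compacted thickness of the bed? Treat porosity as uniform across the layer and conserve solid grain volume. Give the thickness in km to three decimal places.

0.031 km

Porosity at 4.2 km: n = 0.46·exp(−0.34×4.2) = 0.1103
Solid-volume conservation: h(1−n) = h₀(1−n₀) ⇒ h = h₀·(1−n₀)/(1−n)
h = 0.051 × (1 − 0.46)/(1 − 0.1103) = 0.051 × 0.6069 = 0.0310 km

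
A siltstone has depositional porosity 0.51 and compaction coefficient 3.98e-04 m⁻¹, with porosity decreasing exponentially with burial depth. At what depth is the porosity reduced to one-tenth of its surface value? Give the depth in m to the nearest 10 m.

5790 m

Working in km (1 km = 1000 m; k in km⁻¹ = k in m⁻¹ × 1000):
phi/phi₀ = 1/10 ⇒ exp(−k·Z) = 1/10 ⇒ Z = ln(10) / k
Z = 2.3026 / 0.398 = 5.785 km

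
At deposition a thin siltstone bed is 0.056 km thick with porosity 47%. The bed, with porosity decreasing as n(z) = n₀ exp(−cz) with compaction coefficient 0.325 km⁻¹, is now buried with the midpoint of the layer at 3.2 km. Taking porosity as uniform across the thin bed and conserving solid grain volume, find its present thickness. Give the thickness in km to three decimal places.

Porosity at 3.2 km: n = 0.47·exp(−0.325×3.2) = 0.1661
Solid-volume conservation: h(1−n) = h₀(1−n₀) ⇒ h = h₀·(1−n₀)/(1−n)
h = 0.056 × (1 − 0.47)/(1 − 0.1661) = 0.056 × 0.6356 = 0.0356 km

0.036 km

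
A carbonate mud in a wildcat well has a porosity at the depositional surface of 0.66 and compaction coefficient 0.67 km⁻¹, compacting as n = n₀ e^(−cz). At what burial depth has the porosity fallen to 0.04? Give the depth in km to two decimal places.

4.18 km

Invert Athy's law: z = ln(n₀/n) / c
z = ln(0.66/0.04) / 0.67 = ln(16.5) / 0.67 = 2.8034 / 0.67 = 4.184 km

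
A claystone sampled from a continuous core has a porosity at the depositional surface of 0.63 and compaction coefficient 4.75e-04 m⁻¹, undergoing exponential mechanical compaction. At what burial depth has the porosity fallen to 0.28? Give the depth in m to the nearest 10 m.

1710 m

Working in km (1 km = 1000 m; β in km⁻¹ = β in m⁻¹ × 1000):
Invert Athy's law: Z = ln(phi₀/phi) / β
Z = ln(0.63/0.28) / 0.475 = ln(2.25) / 0.475 = 0.8109 / 0.475 = 1.707 km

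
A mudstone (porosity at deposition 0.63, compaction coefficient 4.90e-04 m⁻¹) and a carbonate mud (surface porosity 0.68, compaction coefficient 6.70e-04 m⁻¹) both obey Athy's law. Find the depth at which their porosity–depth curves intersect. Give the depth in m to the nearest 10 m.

420 m

Working in km (1 km = 1000 m; β in km⁻¹ = β in m⁻¹ × 1000):
Set φ₀ₐ e^(−βₐz) = φ₀ᵦ e^(−βᵦz) ⇒ ln(φ₀ₐ/φ₀ᵦ) = (βₐ − βᵦ)·z
z = ln(0.63/0.68) / (0.49 − 0.67) = -0.0764 / -0.18 = 0.424 km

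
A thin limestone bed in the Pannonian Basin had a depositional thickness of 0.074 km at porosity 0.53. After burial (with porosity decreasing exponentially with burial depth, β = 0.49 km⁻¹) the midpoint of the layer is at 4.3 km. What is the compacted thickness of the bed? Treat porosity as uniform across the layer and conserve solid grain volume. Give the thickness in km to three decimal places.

Porosity at 4.3 km: n = 0.53·exp(−0.49×4.3) = 0.0644
Solid-volume conservation: h(1−n) = h₀(1−n₀) ⇒ h = h₀·(1−n₀)/(1−n)
h = 0.074 × (1 − 0.53)/(1 − 0.0644) = 0.074 × 0.5024 = 0.0372 km

0.037 km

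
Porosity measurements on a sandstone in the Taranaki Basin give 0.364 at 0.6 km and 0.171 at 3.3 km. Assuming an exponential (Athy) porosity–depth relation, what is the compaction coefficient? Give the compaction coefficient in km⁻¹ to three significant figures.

0.280 km⁻¹

Athy: φ(z) = φ₀ e^(−kz) ⇒ φ₁/φ₂ = e^{k(z₂−z₁)} ⇒ k = ln(φ₁/φ₂)/(z₂−z₁)
k = ln(0.364/0.171) / (3.3 − 0.6) = ln(2.129) / 2.7 = 0.7555 / 2.7 = 0.2798 km⁻¹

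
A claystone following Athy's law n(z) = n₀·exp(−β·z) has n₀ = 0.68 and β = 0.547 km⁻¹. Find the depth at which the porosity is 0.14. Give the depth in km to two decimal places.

Invert Athy's law: z = ln(n₀/n) / β
z = ln(0.68/0.14) / 0.547 = ln(4.857) / 0.547 = 1.5805 / 0.547 = 2.889 km

2.89 km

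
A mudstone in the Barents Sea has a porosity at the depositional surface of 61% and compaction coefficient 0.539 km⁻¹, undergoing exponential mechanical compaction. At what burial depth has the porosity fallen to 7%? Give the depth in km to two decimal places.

Invert Athy's law: z = ln(phi₀/phi) / k
z = ln(0.61/0.07) / 0.539 = ln(8.714) / 0.539 = 2.1650 / 0.539 = 4.017 km

4.02 km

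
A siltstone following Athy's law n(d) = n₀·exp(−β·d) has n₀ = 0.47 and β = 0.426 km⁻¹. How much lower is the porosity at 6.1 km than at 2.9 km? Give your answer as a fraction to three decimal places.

0.102

n(2.9) = 0.47·e^(−0.426×2.9) = 0.1366
n(6.1) = 0.47·e^(−0.426×6.1) = 0.0350
Δn = 0.1366 − 0.0350 = 0.1017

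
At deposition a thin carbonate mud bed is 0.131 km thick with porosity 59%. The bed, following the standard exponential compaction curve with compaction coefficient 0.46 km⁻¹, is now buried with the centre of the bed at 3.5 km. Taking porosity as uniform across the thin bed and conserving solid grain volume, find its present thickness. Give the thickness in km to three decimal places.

Porosity at 3.5 km: φ = 0.59·exp(−0.46×3.5) = 0.1179
Solid-volume conservation: h(1−φ) = h₀(1−φ₀) ⇒ h = h₀·(1−φ₀)/(1−φ)
h = 0.131 × (1 − 0.59)/(1 − 0.1179) = 0.131 × 0.4648 = 0.0609 km

0.061 km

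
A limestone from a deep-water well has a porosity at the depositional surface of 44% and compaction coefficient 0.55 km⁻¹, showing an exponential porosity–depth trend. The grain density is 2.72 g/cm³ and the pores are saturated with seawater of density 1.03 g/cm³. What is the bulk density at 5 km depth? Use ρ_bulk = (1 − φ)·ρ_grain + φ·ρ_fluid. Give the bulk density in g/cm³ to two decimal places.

2.67 g/cm³

Porosity at depth: n = 0.44·exp(−0.55×5) = 0.44×0.0639 = 0.0281
Bulk density: ρ_b = (1−n)ρ_g + n·ρ_f = 0.9719×2.72 + 0.0281×1.03
       = 2.643 + 0.029 = 2.672 g/cm³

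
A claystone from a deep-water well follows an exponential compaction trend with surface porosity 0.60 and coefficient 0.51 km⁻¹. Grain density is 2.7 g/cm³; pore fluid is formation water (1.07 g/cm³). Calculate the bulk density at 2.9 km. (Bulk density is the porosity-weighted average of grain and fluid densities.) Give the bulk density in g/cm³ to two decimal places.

2.48 g/cm³

Porosity at depth: φ = 0.6·exp(−0.51×2.9) = 0.6×0.2279 = 0.1367
Bulk density: ρ_b = (1−φ)ρ_g + φ·ρ_f = 0.8633×2.7 + 0.1367×1.07
       = 2.331 + 0.146 = 2.477 g/cm³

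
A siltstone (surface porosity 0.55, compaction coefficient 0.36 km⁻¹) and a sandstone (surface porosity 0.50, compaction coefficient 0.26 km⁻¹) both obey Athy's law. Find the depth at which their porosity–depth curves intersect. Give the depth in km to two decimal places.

Set phi₀ₐ e^(−kₐz) = phi₀ᵦ e^(−kᵦz) ⇒ ln(phi₀ₐ/phi₀ᵦ) = (kₐ − kᵦ)·z
z = ln(0.55/0.5) / (0.36 − 0.26) = 0.0953 / 0.1 = 0.953 km

0.95 km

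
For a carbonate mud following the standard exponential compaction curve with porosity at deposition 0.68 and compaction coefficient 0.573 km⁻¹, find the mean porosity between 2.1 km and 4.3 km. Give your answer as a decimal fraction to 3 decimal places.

0.116

⟨n⟩ = (1/(d₂−d₁)) ∫ n₀ e^(−βd) dd = n₀·(e^(−β·d₁) − e^(−β·d₂)) / (β·(d₂−d₁))
e^(−0.573×2.1) = 0.3002; e^(−0.573×4.3) = 0.0851
⟨n⟩ = 0.68 × (0.3002 − 0.0851) / (0.573 × 2.2) = 0.68 × 0.1706 = 0.1160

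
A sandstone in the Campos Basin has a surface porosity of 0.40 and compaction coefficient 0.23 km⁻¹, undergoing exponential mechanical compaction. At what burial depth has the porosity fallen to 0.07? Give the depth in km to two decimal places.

Invert Athy's law: z = ln(φ₀/φ) / k
z = ln(0.4/0.07) / 0.23 = ln(5.714) / 0.23 = 1.7430 / 0.23 = 7.578 km

7.58 km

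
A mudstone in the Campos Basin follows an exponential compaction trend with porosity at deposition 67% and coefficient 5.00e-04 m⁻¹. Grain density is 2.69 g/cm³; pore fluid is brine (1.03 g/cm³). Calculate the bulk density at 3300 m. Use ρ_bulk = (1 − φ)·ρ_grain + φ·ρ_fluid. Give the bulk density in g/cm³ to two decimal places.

2.48 g/cm³

Working in km (1 km = 1000 m; k in km⁻¹ = k in m⁻¹ × 1000):
Porosity at depth: φ = 0.67·exp(−0.5×3.3) = 0.67×0.1920 = 0.1287
Bulk density: ρ_b = (1−φ)ρ_g + φ·ρ_f = 0.8713×2.69 + 0.1287×1.03
       = 2.344 + 0.133 = 2.476 g/cm³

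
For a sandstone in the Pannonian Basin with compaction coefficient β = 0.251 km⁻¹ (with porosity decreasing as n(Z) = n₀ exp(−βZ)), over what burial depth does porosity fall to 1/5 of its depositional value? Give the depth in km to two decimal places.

n/n₀ = 1/5 ⇒ exp(−β·Z) = 1/5 ⇒ Z = ln(5) / β
Z = 1.6094 / 0.251 = 6.412 km

6.41 km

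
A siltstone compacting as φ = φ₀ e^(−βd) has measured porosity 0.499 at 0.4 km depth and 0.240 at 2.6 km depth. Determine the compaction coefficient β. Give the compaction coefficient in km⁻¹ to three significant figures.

Athy: φ(d) = φ₀ e^(−βd) ⇒ φ₁/φ₂ = e^{β(d₂−d₁)} ⇒ β = ln(φ₁/φ₂)/(d₂−d₁)
β = ln(0.499/0.24) / (2.6 − 0.4) = ln(2.079) / 2.2 = 0.7320 / 2.2 = 0.3327 km⁻¹

0.333 km⁻¹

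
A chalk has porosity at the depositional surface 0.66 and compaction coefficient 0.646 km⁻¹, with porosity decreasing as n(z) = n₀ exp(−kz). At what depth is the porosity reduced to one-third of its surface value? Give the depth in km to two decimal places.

1.70 km

n/n₀ = 1/3 ⇒ exp(−k·z) = 1/3 ⇒ z = ln(3) / k
z = 1.0986 / 0.646 = 1.701 km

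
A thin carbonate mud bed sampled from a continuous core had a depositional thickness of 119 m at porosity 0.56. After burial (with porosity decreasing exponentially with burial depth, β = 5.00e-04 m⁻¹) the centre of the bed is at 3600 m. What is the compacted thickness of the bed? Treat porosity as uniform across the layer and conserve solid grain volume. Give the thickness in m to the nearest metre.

Working in km (1 km = 1000 m; β in km⁻¹ = β in m⁻¹ × 1000):
Porosity at 3.6 km: n = 0.56·exp(−0.5×3.6) = 0.0926
Solid-volume conservation: h(1−n) = h₀(1−n₀) ⇒ h = h₀·(1−n₀)/(1−n)
h = 0.119 × (1 − 0.56)/(1 − 0.0926) = 0.119 × 0.4849 = 0.0577 km

58 m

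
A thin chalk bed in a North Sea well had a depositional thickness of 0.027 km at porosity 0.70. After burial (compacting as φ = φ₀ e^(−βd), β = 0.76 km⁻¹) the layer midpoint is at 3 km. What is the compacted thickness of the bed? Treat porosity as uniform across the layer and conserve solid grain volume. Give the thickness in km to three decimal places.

0.009 km

Porosity at 3 km: φ = 0.7·exp(−0.76×3) = 0.0716
Solid-volume conservation: h(1−φ) = h₀(1−φ₀) ⇒ h = h₀·(1−φ₀)/(1−φ)
h = 0.027 × (1 − 0.7)/(1 − 0.0716) = 0.027 × 0.3231 = 0.0087 km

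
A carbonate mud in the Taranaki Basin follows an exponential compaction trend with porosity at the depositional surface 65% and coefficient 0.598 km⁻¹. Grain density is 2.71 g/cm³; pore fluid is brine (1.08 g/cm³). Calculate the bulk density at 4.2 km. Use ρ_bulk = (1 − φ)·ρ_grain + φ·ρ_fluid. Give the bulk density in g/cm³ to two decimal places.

2.62 g/cm³

Porosity at depth: n = 0.65·exp(−0.598×4.2) = 0.65×0.0811 = 0.0527
Bulk density: ρ_b = (1−n)ρ_g + n·ρ_f = 0.9473×2.71 + 0.0527×1.08
       = 2.567 + 0.057 = 2.624 g/cm³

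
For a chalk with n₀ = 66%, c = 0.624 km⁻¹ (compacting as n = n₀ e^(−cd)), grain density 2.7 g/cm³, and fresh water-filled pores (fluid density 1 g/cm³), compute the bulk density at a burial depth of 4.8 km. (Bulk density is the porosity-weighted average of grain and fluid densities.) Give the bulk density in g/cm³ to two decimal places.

2.64 g/cm³

Porosity at depth: n = 0.66·exp(−0.624×4.8) = 0.66×0.0500 = 0.0330
Bulk density: ρ_b = (1−n)ρ_g + n·ρ_f = 0.9670×2.7 + 0.0330×1
       = 2.611 + 0.033 = 2.644 g/cm³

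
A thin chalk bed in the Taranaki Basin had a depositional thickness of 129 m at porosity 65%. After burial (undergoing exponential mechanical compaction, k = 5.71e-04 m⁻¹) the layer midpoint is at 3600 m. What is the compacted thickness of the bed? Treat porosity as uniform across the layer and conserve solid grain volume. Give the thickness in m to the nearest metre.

49 m

Working in km (1 km = 1000 m; k in km⁻¹ = k in m⁻¹ × 1000):
Porosity at 3.6 km: φ = 0.65·exp(−0.571×3.6) = 0.0832
Solid-volume conservation: h(1−φ) = h₀(1−φ₀) ⇒ h = h₀·(1−φ₀)/(1−φ)
h = 0.129 × (1 − 0.65)/(1 − 0.0832) = 0.129 × 0.3818 = 0.0492 km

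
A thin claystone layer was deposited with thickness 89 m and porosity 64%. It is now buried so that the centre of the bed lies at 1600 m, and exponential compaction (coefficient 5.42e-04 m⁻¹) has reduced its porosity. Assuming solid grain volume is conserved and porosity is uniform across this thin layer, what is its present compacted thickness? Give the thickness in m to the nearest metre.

Working in km (1 km = 1000 m; β in km⁻¹ = β in m⁻¹ × 1000):
Porosity at 1.6 km: phi = 0.64·exp(−0.542×1.6) = 0.2689
Solid-volume conservation: h(1−phi) = h₀(1−phi₀) ⇒ h = h₀·(1−phi₀)/(1−phi)
h = 0.089 × (1 − 0.64)/(1 − 0.2689) = 0.089 × 0.4924 = 0.0438 km

44 m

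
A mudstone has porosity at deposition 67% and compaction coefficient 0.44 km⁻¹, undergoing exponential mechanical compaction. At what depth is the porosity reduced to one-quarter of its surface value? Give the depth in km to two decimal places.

n/n₀ = 1/4 ⇒ exp(−c·Z) = 1/4 ⇒ Z = ln(4) / c
Z = 1.3863 / 0.44 = 3.151 km

3.15 km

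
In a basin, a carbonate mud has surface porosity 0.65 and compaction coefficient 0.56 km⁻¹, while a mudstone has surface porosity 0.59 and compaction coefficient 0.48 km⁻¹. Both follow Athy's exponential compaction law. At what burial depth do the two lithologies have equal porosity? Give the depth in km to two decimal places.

1.21 km

Set phi₀ₐ e^(−cₐZ) = phi₀ᵦ e^(−cᵦZ) ⇒ ln(phi₀ₐ/phi₀ᵦ) = (cₐ − cᵦ)·Z
Z = ln(0.65/0.59) / (0.56 − 0.48) = 0.0968 / 0.08 = 1.211 km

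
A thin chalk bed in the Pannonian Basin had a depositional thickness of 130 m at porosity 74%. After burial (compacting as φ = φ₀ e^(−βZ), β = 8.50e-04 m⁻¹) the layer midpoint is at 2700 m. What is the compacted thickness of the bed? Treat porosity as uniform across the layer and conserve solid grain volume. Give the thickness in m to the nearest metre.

Working in km (1 km = 1000 m; β in km⁻¹ = β in m⁻¹ × 1000):
Porosity at 2.7 km: φ = 0.74·exp(−0.85×2.7) = 0.0746
Solid-volume conservation: h(1−φ) = h₀(1−φ₀) ⇒ h = h₀·(1−φ₀)/(1−φ)
h = 0.13 × (1 − 0.74)/(1 − 0.0746) = 0.13 × 0.2809 = 0.0365 km

37 m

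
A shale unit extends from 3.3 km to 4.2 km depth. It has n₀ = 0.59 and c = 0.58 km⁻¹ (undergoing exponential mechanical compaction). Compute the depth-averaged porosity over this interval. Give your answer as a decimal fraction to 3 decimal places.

⟨n⟩ = (1/(z₂−z₁)) ∫ n₀ e^(−cz) dz = n₀·(e^(−c·z₁) − e^(−c·z₂)) / (c·(z₂−z₁))
e^(−0.58×3.3) = 0.1475; e^(−0.58×4.2) = 0.0875
⟨n⟩ = 0.59 × (0.1475 − 0.0875) / (0.58 × 0.9) = 0.59 × 0.1149 = 0.0678

0.068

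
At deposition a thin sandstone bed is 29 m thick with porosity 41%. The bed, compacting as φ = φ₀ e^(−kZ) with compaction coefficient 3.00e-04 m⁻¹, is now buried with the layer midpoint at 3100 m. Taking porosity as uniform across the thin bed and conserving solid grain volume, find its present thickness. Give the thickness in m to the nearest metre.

Working in km (1 km = 1000 m; k in km⁻¹ = k in m⁻¹ × 1000):
Porosity at 3.1 km: φ = 0.41·exp(−0.3×3.1) = 0.1618
Solid-volume conservation: h(1−φ) = h₀(1−φ₀) ⇒ h = h₀·(1−φ₀)/(1−φ)
h = 0.029 × (1 − 0.41)/(1 − 0.1618) = 0.029 × 0.7039 = 0.0204 km

20 m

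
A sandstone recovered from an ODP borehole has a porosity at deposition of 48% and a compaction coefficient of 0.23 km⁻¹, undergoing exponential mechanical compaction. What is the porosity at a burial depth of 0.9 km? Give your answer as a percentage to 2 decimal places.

39.02%

φ = φ₀·exp(−k·d) = 0.48 × exp(−0.23 × 0.9) = 0.48 × exp(−0.207)
  = 0.48 × 0.8130 = 0.3902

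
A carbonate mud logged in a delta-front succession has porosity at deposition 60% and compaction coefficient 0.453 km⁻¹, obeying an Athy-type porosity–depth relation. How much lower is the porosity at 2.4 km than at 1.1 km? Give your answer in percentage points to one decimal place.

φ(1.1) = 0.6·e^(−0.453×1.1) = 0.3645
φ(2.4) = 0.6·e^(−0.453×2.4) = 0.2023
Δφ = 0.3645 − 0.2023 = 0.1622

16.2 percentage points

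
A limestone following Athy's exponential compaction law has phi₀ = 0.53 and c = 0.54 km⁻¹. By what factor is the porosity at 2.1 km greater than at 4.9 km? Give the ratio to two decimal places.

phi(Z₁)/phi(Z₂) = e^(−c·Z₁)/e^(−c·Z₂) = e^{c(Z₂−Z₁)}
= exp(0.54 × 2.8) = exp(1.512) = 4.5358

4.54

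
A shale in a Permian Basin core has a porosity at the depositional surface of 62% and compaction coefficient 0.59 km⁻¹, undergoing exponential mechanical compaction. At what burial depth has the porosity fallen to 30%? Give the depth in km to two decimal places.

1.23 km

Invert Athy's law: Z = ln(n₀/n) / k
Z = ln(0.62/0.3) / 0.59 = ln(2.067) / 0.59 = 0.7259 / 0.59 = 1.230 km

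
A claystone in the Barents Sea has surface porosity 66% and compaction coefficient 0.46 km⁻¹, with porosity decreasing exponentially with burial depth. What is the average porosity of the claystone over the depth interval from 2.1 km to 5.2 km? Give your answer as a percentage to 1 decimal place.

13.4%

⟨n⟩ = (1/(d₂−d₁)) ∫ n₀ e^(−cd) dd = n₀·(e^(−c·d₁) − e^(−c·d₂)) / (c·(d₂−d₁))
e^(−0.46×2.1) = 0.3806; e^(−0.46×5.2) = 0.0914
⟨n⟩ = 0.66 × (0.3806 − 0.0914) / (0.46 × 3.1) = 0.66 × 0.2028 = 0.1338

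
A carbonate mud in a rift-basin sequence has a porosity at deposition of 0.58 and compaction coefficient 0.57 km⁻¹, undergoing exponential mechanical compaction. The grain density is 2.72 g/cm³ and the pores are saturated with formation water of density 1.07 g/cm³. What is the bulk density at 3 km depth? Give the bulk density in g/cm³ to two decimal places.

Porosity at depth: φ = 0.58·exp(−0.57×3) = 0.58×0.1809 = 0.1049
Bulk density: ρ_b = (1−φ)ρ_g + φ·ρ_f = 0.8951×2.72 + 0.1049×1.07
       = 2.435 + 0.112 = 2.547 g/cm³

2.55 g/cm³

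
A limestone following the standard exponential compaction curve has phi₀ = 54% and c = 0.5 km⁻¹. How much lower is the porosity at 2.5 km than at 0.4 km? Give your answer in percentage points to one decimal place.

28.7 percentage points

phi(0.4) = 0.54·e^(−0.5×0.4) = 0.4421
phi(2.5) = 0.54·e^(−0.5×2.5) = 0.1547
Δphi = 0.4421 − 0.1547 = 0.2874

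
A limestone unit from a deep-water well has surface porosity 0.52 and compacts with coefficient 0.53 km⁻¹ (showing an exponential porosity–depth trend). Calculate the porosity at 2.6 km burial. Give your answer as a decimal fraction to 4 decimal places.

0.1311

φ = φ₀·exp(−c·Z) = 0.52 × exp(−0.53 × 2.6) = 0.52 × exp(−1.378)
  = 0.52 × 0.2521 = 0.1311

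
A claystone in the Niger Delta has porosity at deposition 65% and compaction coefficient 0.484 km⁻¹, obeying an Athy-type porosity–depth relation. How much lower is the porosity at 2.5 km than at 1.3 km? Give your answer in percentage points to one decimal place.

15.3 percentage points

n(1.3) = 0.65·e^(−0.484×1.3) = 0.3465
n(2.5) = 0.65·e^(−0.484×2.5) = 0.1938
Δn = 0.3465 − 0.1938 = 0.1526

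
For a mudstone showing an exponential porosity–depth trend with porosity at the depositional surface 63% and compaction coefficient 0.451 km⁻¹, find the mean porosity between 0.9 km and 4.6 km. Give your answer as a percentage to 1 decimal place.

⟨phi⟩ = (1/(Z₂−Z₁)) ∫ phi₀ e^(−cZ) dZ = phi₀·(e^(−c·Z₁) − e^(−c·Z₂)) / (c·(Z₂−Z₁))
e^(−0.451×0.9) = 0.6664; e^(−0.451×4.6) = 0.1256
⟨phi⟩ = 0.63 × (0.6664 − 0.1256) / (0.451 × 3.7) = 0.63 × 0.3241 = 0.2042

20.4%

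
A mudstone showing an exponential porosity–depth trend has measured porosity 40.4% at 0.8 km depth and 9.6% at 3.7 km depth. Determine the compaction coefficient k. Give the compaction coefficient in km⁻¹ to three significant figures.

Athy: φ(d) = φ₀ e^(−kd) ⇒ φ₁/φ₂ = e^{k(d₂−d₁)} ⇒ k = ln(φ₁/φ₂)/(d₂−d₁)
k = ln(0.404/0.096) / (3.7 − 0.8) = ln(4.208) / 2.9 = 1.4371 / 2.9 = 0.4955 km⁻¹

0.496 km⁻¹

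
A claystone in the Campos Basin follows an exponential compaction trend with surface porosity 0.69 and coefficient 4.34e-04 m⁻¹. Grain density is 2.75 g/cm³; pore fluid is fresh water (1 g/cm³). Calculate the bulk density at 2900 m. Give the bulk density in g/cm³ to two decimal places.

Working in km (1 km = 1000 m; β in km⁻¹ = β in m⁻¹ × 1000):
Porosity at depth: φ = 0.69·exp(−0.434×2.9) = 0.69×0.2841 = 0.1960
Bulk density: ρ_b = (1−φ)ρ_g + φ·ρ_f = 0.8040×2.75 + 0.1960×1
       = 2.211 + 0.196 = 2.407 g/cm³

2.41 g/cm³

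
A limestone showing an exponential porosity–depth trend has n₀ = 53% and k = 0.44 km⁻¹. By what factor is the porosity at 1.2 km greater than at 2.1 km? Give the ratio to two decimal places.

1.49

n(Z₁)/n(Z₂) = e^(−k·Z₁)/e^(−k·Z₂) = e^{k(Z₂−Z₁)}
= exp(0.44 × 0.9) = exp(0.396) = 1.4859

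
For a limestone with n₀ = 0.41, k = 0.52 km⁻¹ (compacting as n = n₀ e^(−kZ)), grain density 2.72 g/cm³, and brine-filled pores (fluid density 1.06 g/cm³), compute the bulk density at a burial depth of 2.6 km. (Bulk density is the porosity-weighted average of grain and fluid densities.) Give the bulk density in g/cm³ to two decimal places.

Porosity at depth: n = 0.41·exp(−0.52×2.6) = 0.41×0.2587 = 0.1061
Bulk density: ρ_b = (1−n)ρ_g + n·ρ_f = 0.8939×2.72 + 0.1061×1.06
       = 2.431 + 0.112 = 2.544 g/cm³

2.54 g/cm³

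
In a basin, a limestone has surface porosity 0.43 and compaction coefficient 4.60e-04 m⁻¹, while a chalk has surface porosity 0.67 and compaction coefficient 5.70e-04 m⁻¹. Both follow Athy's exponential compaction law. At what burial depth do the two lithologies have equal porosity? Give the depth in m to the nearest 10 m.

4030 m

Working in km (1 km = 1000 m; β in km⁻¹ = β in m⁻¹ × 1000):
Set φ₀ₐ e^(−βₐZ) = φ₀ᵦ e^(−βᵦZ) ⇒ ln(φ₀ₐ/φ₀ᵦ) = (βₐ − βᵦ)·Z
Z = ln(0.43/0.67) / (0.46 − 0.57) = -0.4435 / -0.11 = 4.032 km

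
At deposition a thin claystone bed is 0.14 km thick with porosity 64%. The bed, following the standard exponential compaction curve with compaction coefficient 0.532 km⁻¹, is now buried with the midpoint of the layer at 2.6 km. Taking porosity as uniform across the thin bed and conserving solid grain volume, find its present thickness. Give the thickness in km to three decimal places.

Porosity at 2.6 km: n = 0.64·exp(−0.532×2.6) = 0.1605
Solid-volume conservation: h(1−n) = h₀(1−n₀) ⇒ h = h₀·(1−n₀)/(1−n)
h = 0.14 × (1 − 0.64)/(1 − 0.1605) = 0.14 × 0.4288 = 0.0600 km

0.060 km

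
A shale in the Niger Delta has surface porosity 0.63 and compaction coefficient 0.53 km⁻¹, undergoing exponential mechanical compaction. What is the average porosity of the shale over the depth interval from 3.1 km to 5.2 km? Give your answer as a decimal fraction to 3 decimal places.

0.074

⟨φ⟩ = (1/(Z₂−Z₁)) ∫ φ₀ e^(−kZ) dZ = φ₀·(e^(−k·Z₁) − e^(−k·Z₂)) / (k·(Z₂−Z₁))
e^(−0.53×3.1) = 0.1934; e^(−0.53×5.2) = 0.0635
⟨φ⟩ = 0.63 × (0.1934 − 0.0635) / (0.53 × 2.1) = 0.63 × 0.1167 = 0.0735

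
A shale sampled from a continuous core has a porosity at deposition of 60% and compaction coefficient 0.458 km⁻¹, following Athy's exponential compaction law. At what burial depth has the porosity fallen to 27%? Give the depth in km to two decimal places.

Invert Athy's law: z = ln(n₀/n) / β
z = ln(0.6/0.27) / 0.458 = ln(2.222) / 0.458 = 0.7985 / 0.458 = 1.743 km

1.74 km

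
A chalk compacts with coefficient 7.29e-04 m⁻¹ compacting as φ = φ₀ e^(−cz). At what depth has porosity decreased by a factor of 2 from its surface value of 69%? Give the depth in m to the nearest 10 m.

Working in km (1 km = 1000 m; c in km⁻¹ = c in m⁻¹ × 1000):
φ/φ₀ = 1/2 ⇒ exp(−c·z) = 1/2 ⇒ z = ln(2) / c
z = 0.6931 / 0.729 = 0.951 km

950 m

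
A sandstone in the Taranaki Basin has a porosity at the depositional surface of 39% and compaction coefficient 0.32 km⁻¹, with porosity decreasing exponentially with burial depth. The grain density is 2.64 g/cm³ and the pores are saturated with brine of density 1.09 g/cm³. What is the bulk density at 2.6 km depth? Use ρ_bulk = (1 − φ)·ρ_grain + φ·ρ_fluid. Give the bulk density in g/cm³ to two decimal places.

2.38 g/cm³

Porosity at depth: n = 0.39·exp(−0.32×2.6) = 0.39×0.4352 = 0.1697
Bulk density: ρ_b = (1−n)ρ_g + n·ρ_f = 0.8303×2.64 + 0.1697×1.09
       = 2.192 + 0.185 = 2.377 g/cm³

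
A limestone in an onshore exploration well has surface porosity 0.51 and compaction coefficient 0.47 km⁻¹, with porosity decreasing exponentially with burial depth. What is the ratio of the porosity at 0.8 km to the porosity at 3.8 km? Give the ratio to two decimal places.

n(Z₁)/n(Z₂) = e^(−k·Z₁)/e^(−k·Z₂) = e^{k(Z₂−Z₁)}
= exp(0.47 × 3) = exp(1.41) = 4.0960

4.10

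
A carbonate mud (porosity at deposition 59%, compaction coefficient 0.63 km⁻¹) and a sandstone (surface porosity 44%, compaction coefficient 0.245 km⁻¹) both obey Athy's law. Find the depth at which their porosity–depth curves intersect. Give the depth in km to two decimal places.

0.76 km

Set n₀ₐ e^(−βₐd) = n₀ᵦ e^(−βᵦd) ⇒ ln(n₀ₐ/n₀ᵦ) = (βₐ − βᵦ)·d
d = ln(0.59/0.44) / (0.63 − 0.245) = 0.2933 / 0.385 = 0.762 km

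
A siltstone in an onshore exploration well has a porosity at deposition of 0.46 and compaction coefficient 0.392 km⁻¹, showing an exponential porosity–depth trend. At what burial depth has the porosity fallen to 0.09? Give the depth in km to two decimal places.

Invert Athy's law: z = ln(phi₀/phi) / c
z = ln(0.46/0.09) / 0.392 = ln(5.111) / 0.392 = 1.6314 / 0.392 = 4.162 km

4.16 km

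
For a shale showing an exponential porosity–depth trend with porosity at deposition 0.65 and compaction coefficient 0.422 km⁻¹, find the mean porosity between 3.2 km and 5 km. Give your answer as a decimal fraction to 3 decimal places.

⟨phi⟩ = (1/(z₂−z₁)) ∫ phi₀ e^(−βz) dz = phi₀·(e^(−β·z₁) − e^(−β·z₂)) / (β·(z₂−z₁))
e^(−0.422×3.2) = 0.2591; e^(−0.422×5) = 0.1212
⟨phi⟩ = 0.65 × (0.2591 − 0.1212) / (0.422 × 1.8) = 0.65 × 0.1815 = 0.1180

0.118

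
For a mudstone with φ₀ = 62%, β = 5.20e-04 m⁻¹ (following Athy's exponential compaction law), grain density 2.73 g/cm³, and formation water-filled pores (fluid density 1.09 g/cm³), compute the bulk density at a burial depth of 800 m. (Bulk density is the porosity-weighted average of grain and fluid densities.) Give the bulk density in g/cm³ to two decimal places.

Working in km (1 km = 1000 m; β in km⁻¹ = β in m⁻¹ × 1000):
Porosity at depth: φ = 0.62·exp(−0.52×0.8) = 0.62×0.6597 = 0.4090
Bulk density: ρ_b = (1−φ)ρ_g + φ·ρ_f = 0.5910×2.73 + 0.4090×1.09
       = 1.613 + 0.446 = 2.059 g/cm³

2.06 g/cm³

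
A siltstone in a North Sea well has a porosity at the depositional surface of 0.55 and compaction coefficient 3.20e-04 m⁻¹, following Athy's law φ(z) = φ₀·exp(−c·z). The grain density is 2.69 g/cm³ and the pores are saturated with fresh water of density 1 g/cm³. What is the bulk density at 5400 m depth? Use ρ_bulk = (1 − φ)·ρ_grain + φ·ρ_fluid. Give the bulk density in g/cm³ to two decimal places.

2.52 g/cm³

Working in km (1 km = 1000 m; c in km⁻¹ = c in m⁻¹ × 1000):
Porosity at depth: φ = 0.55·exp(−0.32×5.4) = 0.55×0.1776 = 0.0977
Bulk density: ρ_b = (1−φ)ρ_g + φ·ρ_f = 0.9023×2.69 + 0.0977×1
       = 2.427 + 0.098 = 2.525 g/cm³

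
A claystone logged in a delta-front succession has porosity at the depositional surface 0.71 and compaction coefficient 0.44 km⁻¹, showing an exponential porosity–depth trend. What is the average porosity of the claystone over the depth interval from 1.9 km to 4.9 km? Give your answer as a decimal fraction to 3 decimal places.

0.171

⟨phi⟩ = (1/(Z₂−Z₁)) ∫ phi₀ e^(−βZ) dZ = phi₀·(e^(−β·Z₁) − e^(−β·Z₂)) / (β·(Z₂−Z₁))
e^(−0.44×1.9) = 0.4334; e^(−0.44×4.9) = 0.1158
⟨phi⟩ = 0.71 × (0.4334 − 0.1158) / (0.44 × 3) = 0.71 × 0.2406 = 0.1709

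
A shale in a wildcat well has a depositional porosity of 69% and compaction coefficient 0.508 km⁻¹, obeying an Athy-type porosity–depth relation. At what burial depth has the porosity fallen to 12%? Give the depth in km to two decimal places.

Invert Athy's law: Z = ln(n₀/n) / k
Z = ln(0.69/0.12) / 0.508 = ln(5.75) / 0.508 = 1.7492 / 0.508 = 3.443 km

3.44 km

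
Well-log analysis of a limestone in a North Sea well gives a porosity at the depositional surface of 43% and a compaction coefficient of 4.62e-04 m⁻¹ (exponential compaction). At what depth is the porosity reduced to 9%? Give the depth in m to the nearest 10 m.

Working in km (1 km = 1000 m; k in km⁻¹ = k in m⁻¹ × 1000):
Invert Athy's law: z = ln(φ₀/φ) / k
z = ln(0.43/0.09) / 0.462 = ln(4.778) / 0.462 = 1.5640 / 0.462 = 3.385 km

3390 m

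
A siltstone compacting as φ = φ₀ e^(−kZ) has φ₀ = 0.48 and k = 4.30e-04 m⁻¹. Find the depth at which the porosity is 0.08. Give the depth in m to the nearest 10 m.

Working in km (1 km = 1000 m; k in km⁻¹ = k in m⁻¹ × 1000):
Invert Athy's law: Z = ln(φ₀/φ) / k
Z = ln(0.48/0.08) / 0.43 = ln(6) / 0.43 = 1.7918 / 0.43 = 4.167 km

4170 m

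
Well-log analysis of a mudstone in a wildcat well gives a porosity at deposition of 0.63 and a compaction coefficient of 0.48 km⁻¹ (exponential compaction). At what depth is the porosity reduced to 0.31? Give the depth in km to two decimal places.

1.48 km

Invert Athy's law: d = ln(n₀/n) / c
d = ln(0.63/0.31) / 0.48 = ln(2.032) / 0.48 = 0.7091 / 0.48 = 1.477 km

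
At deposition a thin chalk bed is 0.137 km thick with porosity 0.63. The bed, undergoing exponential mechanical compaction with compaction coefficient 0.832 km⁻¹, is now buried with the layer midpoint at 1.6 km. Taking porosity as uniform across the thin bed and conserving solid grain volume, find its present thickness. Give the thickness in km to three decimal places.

Porosity at 1.6 km: n = 0.63·exp(−0.832×1.6) = 0.1664
Solid-volume conservation: h(1−n) = h₀(1−n₀) ⇒ h = h₀·(1−n₀)/(1−n)
h = 0.137 × (1 − 0.63)/(1 − 0.1664) = 0.137 × 0.4439 = 0.0608 km

0.061 km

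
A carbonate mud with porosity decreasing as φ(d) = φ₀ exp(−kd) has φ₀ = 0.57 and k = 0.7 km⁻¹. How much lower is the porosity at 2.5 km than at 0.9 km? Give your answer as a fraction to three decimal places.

φ(0.9) = 0.57·e^(−0.7×0.9) = 0.3036
φ(2.5) = 0.57·e^(−0.7×2.5) = 0.0991
Δφ = 0.3036 − 0.0991 = 0.2045

0.205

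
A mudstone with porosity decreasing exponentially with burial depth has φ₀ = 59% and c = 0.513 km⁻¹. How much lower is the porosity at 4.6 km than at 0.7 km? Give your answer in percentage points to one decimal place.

φ(0.7) = 0.59·e^(−0.513×0.7) = 0.4120
φ(4.6) = 0.59·e^(−0.513×4.6) = 0.0557
Δφ = 0.4120 − 0.0557 = 0.3563

35.6 percentage points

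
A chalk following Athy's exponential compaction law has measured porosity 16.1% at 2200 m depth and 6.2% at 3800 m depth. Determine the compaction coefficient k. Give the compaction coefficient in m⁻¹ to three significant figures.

0.000596 m⁻¹

Working in km (1 km = 1000 m; k in km⁻¹ = k in m⁻¹ × 1000):
Athy: φ(Z) = φ₀ e^(−kZ) ⇒ φ₁/φ₂ = e^{k(Z₂−Z₁)} ⇒ k = ln(φ₁/φ₂)/(Z₂−Z₁)
k = ln(0.161/0.062) / (3.8 − 2.2) = ln(2.597) / 1.6 = 0.9543 / 1.6 = 0.5964 km⁻¹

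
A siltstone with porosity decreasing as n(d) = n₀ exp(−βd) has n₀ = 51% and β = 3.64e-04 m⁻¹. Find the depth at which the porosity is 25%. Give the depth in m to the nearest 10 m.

Working in km (1 km = 1000 m; β in km⁻¹ = β in m⁻¹ × 1000):
Invert Athy's law: d = ln(n₀/n) / β
d = ln(0.51/0.25) / 0.364 = ln(2.04) / 0.364 = 0.7129 / 0.364 = 1.959 km

1960 m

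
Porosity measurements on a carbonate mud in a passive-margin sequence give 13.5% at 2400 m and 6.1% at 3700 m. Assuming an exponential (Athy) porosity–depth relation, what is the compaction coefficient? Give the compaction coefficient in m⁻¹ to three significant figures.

0.000611 m⁻¹

Working in km (1 km = 1000 m; k in km⁻¹ = k in m⁻¹ × 1000):
Athy: φ(Z) = φ₀ e^(−kZ) ⇒ φ₁/φ₂ = e^{k(Z₂−Z₁)} ⇒ k = ln(φ₁/φ₂)/(Z₂−Z₁)
k = ln(0.135/0.061) / (3.7 − 2.4) = ln(2.213) / 1.3 = 0.7944 / 1.3 = 0.6111 km⁻¹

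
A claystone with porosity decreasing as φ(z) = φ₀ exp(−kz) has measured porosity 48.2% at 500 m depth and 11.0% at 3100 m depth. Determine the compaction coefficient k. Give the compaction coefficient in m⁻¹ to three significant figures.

0.000568 m⁻¹

Working in km (1 km = 1000 m; k in km⁻¹ = k in m⁻¹ × 1000):
Athy: φ(z) = φ₀ e^(−kz) ⇒ φ₁/φ₂ = e^{k(z₂−z₁)} ⇒ k = ln(φ₁/φ₂)/(z₂−z₁)
k = ln(0.482/0.11) / (3.1 − 0.5) = ln(4.382) / 2.6 = 1.4775 / 2.6 = 0.5683 km⁻¹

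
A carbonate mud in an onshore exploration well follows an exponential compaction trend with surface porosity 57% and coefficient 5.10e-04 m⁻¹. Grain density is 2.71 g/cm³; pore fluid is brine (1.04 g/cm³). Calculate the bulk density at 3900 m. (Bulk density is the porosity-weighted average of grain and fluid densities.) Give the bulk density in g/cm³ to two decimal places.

Working in km (1 km = 1000 m; k in km⁻¹ = k in m⁻¹ × 1000):
Porosity at depth: φ = 0.57·exp(−0.51×3.9) = 0.57×0.1368 = 0.0780
Bulk density: ρ_b = (1−φ)ρ_g + φ·ρ_f = 0.9220×2.71 + 0.0780×1.04
       = 2.499 + 0.081 = 2.580 g/cm³

2.58 g/cm³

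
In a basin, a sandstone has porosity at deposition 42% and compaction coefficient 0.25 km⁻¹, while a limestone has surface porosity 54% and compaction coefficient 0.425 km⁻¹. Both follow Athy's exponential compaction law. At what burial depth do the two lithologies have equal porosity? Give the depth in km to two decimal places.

Set φ₀ₐ e^(−kₐZ) = φ₀ᵦ e^(−kᵦZ) ⇒ ln(φ₀ₐ/φ₀ᵦ) = (kₐ − kᵦ)·Z
Z = ln(0.42/0.54) / (0.25 − 0.425) = -0.2513 / -0.175 = 1.436 km

1.44 km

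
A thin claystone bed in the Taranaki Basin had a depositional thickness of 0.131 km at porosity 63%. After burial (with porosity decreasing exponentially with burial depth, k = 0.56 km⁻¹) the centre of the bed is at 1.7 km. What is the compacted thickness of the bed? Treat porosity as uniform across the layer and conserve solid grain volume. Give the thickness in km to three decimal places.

Porosity at 1.7 km: n = 0.63·exp(−0.56×1.7) = 0.2432
Solid-volume conservation: h(1−n) = h₀(1−n₀) ⇒ h = h₀·(1−n₀)/(1−n)
h = 0.131 × (1 − 0.63)/(1 − 0.2432) = 0.131 × 0.4889 = 0.0640 km

0.064 km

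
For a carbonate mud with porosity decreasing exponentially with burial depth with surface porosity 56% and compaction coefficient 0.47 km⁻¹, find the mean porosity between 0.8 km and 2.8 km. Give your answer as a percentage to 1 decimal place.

⟨n⟩ = (1/(z₂−z₁)) ∫ n₀ e^(−cz) dz = n₀·(e^(−c·z₁) − e^(−c·z₂)) / (c·(z₂−z₁))
e^(−0.47×0.8) = 0.6866; e^(−0.47×2.8) = 0.2682
⟨n⟩ = 0.56 × (0.6866 − 0.2682) / (0.47 × 2) = 0.56 × 0.4451 = 0.2493

24.9%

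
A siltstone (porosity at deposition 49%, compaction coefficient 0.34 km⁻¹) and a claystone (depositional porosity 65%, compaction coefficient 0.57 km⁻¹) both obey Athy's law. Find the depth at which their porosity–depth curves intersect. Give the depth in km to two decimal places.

Set n₀ₐ e^(−kₐZ) = n₀ᵦ e^(−kᵦZ) ⇒ ln(n₀ₐ/n₀ᵦ) = (kₐ − kᵦ)·Z
Z = ln(0.49/0.65) / (0.34 − 0.57) = -0.2826 / -0.23 = 1.229 km

1.23 km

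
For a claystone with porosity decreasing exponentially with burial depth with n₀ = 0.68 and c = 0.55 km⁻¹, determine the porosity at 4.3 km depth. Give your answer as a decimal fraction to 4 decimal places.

0.0639

n = n₀·exp(−c·Z) = 0.68 × exp(−0.55 × 4.3) = 0.68 × exp(−2.365)
  = 0.68 × 0.0939 = 0.0639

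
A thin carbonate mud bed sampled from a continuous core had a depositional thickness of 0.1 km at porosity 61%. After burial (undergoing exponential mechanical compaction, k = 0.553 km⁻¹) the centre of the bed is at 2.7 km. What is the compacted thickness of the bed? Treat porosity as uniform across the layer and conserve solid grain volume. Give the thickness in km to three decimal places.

0.045 km

Porosity at 2.7 km: φ = 0.61·exp(−0.553×2.7) = 0.1371
Solid-volume conservation: h(1−φ) = h₀(1−φ₀) ⇒ h = h₀·(1−φ₀)/(1−φ)
h = 0.1 × (1 − 0.61)/(1 − 0.1371) = 0.1 × 0.4519 = 0.0452 km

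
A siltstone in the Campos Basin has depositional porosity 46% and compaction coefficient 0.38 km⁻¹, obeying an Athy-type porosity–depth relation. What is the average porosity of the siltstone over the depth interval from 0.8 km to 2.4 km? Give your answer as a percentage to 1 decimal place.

25.4%

⟨phi⟩ = (1/(d₂−d₁)) ∫ phi₀ e^(−cd) dd = phi₀·(e^(−c·d₁) − e^(−c·d₂)) / (c·(d₂−d₁))
e^(−0.38×0.8) = 0.7379; e^(−0.38×2.4) = 0.4017
⟨phi⟩ = 0.46 × (0.7379 − 0.4017) / (0.38 × 1.6) = 0.46 × 0.5529 = 0.2543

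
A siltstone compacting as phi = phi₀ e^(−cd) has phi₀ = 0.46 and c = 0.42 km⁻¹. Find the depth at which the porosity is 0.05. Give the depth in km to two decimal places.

5.28 km

Invert Athy's law: d = ln(phi₀/phi) / c
d = ln(0.46/0.05) / 0.42 = ln(9.2) / 0.42 = 2.2192 / 0.42 = 5.284 km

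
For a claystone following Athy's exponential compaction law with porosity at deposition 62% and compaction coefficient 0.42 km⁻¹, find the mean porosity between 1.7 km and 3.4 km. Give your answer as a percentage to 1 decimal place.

21.7%

⟨φ⟩ = (1/(d₂−d₁)) ∫ φ₀ e^(−cd) dd = φ₀·(e^(−c·d₁) − e^(−c·d₂)) / (c·(d₂−d₁))
e^(−0.42×1.7) = 0.4897; e^(−0.42×3.4) = 0.2398
⟨φ⟩ = 0.62 × (0.4897 − 0.2398) / (0.42 × 1.7) = 0.62 × 0.3500 = 0.2170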